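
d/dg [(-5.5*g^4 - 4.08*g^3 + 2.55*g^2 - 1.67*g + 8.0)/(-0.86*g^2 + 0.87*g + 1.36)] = (9.46*g^5 - 10.8462*g^4 - 37.0192*g^3 - 15.8641*g^2 + 20.696*g - 9.2312)/(0.7396*g^4 - 1.4964*g^3 - 1.5823*g^2 + 2.3664*g + 1.8496)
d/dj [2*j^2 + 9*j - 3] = 4*j + 9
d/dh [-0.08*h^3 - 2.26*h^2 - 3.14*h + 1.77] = -0.24*h^2 - 4.52*h - 3.14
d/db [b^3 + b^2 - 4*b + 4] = 3*b^2 + 2*b - 4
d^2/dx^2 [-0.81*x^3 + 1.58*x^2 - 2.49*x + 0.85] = 3.16 - 4.86*x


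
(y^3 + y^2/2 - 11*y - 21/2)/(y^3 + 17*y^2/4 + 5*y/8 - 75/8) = 4*(2*y^2 - 5*y - 7)/(8*y^2 + 10*y - 25)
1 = 1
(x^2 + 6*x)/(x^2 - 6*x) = (x + 6)/(x - 6)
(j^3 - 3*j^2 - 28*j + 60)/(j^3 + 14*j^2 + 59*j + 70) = (j^2 - 8*j + 12)/(j^2 + 9*j + 14)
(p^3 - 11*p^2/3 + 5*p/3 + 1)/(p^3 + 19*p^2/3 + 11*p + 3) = (p^2 - 4*p + 3)/(p^2 + 6*p + 9)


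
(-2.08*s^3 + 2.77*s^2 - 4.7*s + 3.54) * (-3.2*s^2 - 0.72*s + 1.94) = 6.656*s^5 - 7.3664*s^4 + 9.0104*s^3 - 2.5702*s^2 - 11.6668*s + 6.8676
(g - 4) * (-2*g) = -2*g^2 + 8*g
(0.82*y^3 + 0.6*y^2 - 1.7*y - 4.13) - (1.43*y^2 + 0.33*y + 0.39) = 0.82*y^3 - 0.83*y^2 - 2.03*y - 4.52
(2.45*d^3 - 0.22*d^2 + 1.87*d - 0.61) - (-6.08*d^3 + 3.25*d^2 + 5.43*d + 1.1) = 8.53*d^3 - 3.47*d^2 - 3.56*d - 1.71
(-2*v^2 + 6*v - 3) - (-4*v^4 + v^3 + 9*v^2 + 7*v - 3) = 4*v^4 - v^3 - 11*v^2 - v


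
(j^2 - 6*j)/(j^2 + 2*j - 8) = j*(j - 6)/(j^2 + 2*j - 8)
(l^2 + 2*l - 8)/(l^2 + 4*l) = (l - 2)/l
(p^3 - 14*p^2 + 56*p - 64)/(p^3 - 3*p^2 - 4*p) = (p^2 - 10*p + 16)/(p*(p + 1))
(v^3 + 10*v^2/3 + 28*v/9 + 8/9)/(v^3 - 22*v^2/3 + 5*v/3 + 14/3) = (3*v^2 + 8*v + 4)/(3*(v^2 - 8*v + 7))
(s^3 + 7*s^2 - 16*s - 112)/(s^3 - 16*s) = (s + 7)/s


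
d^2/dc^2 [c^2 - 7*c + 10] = 2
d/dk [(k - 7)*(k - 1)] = 2*k - 8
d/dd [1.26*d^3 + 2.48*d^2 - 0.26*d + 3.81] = 3.78*d^2 + 4.96*d - 0.26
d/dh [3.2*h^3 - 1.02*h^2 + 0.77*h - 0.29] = 9.6*h^2 - 2.04*h + 0.77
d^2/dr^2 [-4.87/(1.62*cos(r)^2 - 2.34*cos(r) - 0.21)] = (-51.123312*(1 - cos(r)^2)^2 + 55.383588*cos(r)^3 - 58.854924*cos(r)^2 - 108.374058*cos(r) + 107.769204)/(-1.62*cos(r)^2 + 2.34*cos(r) + 0.21)^3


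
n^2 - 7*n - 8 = (n - 8)*(n + 1)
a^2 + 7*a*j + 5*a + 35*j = (a + 5)*(a + 7*j)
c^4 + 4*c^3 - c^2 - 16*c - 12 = (c - 2)*(c + 1)*(c + 2)*(c + 3)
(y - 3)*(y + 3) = y^2 - 9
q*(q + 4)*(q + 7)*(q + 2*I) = q^4 + 11*q^3 + 2*I*q^3 + 28*q^2 + 22*I*q^2 + 56*I*q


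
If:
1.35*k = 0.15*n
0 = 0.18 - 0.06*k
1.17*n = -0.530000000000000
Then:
No Solution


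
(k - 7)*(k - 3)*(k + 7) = k^3 - 3*k^2 - 49*k + 147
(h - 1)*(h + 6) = h^2 + 5*h - 6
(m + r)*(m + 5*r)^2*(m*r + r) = m^4*r + 11*m^3*r^2 + m^3*r + 35*m^2*r^3 + 11*m^2*r^2 + 25*m*r^4 + 35*m*r^3 + 25*r^4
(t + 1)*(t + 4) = t^2 + 5*t + 4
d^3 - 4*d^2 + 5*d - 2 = (d - 2)*(d - 1)^2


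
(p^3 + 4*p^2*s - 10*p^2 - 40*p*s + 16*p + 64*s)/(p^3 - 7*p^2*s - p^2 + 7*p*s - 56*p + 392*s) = (p^2 + 4*p*s - 2*p - 8*s)/(p^2 - 7*p*s + 7*p - 49*s)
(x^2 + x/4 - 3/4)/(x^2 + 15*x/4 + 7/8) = 2*(4*x^2 + x - 3)/(8*x^2 + 30*x + 7)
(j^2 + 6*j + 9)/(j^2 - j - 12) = (j + 3)/(j - 4)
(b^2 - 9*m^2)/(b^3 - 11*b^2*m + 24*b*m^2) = (b + 3*m)/(b*(b - 8*m))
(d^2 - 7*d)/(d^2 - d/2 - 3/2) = 2*d*(7 - d)/(-2*d^2 + d + 3)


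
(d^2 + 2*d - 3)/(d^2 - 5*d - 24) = (d - 1)/(d - 8)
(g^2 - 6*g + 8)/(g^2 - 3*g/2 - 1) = 2*(g - 4)/(2*g + 1)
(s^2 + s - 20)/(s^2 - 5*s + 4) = (s + 5)/(s - 1)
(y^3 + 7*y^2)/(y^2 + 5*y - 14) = y^2/(y - 2)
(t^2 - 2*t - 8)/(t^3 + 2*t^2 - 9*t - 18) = (t - 4)/(t^2 - 9)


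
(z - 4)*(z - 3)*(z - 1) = z^3 - 8*z^2 + 19*z - 12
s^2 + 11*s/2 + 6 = (s + 3/2)*(s + 4)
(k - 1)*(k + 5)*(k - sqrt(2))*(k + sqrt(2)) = k^4 + 4*k^3 - 7*k^2 - 8*k + 10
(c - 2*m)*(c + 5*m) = c^2 + 3*c*m - 10*m^2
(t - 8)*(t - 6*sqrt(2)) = t^2 - 6*sqrt(2)*t - 8*t + 48*sqrt(2)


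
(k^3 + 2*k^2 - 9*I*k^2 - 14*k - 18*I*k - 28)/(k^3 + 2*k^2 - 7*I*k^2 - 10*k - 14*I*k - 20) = (k - 7*I)/(k - 5*I)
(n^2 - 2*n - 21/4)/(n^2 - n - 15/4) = (2*n - 7)/(2*n - 5)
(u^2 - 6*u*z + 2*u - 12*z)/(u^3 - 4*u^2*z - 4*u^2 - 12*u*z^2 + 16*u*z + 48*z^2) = (u + 2)/(u^2 + 2*u*z - 4*u - 8*z)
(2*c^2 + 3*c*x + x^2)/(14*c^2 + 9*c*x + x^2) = (c + x)/(7*c + x)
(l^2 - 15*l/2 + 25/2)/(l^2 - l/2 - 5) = (l - 5)/(l + 2)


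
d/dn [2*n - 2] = 2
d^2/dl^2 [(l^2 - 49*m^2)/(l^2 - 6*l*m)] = 6*m*(2*l^3 - 49*l^2*m + 294*l*m^2 - 588*m^3)/(l^3*(l^3 - 18*l^2*m + 108*l*m^2 - 216*m^3))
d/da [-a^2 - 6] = -2*a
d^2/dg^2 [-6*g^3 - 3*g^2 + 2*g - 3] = -36*g - 6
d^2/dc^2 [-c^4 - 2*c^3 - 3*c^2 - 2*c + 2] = -12*c^2 - 12*c - 6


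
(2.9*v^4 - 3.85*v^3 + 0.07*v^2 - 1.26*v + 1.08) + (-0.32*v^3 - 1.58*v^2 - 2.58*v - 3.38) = 2.9*v^4 - 4.17*v^3 - 1.51*v^2 - 3.84*v - 2.3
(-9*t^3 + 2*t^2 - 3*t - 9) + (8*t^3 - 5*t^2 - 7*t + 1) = -t^3 - 3*t^2 - 10*t - 8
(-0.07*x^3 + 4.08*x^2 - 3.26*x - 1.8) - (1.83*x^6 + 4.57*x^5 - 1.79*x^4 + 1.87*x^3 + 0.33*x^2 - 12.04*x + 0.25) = -1.83*x^6 - 4.57*x^5 + 1.79*x^4 - 1.94*x^3 + 3.75*x^2 + 8.78*x - 2.05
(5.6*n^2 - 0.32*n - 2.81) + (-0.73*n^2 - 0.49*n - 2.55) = 4.87*n^2 - 0.81*n - 5.36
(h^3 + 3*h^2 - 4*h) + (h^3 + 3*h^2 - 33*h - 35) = 2*h^3 + 6*h^2 - 37*h - 35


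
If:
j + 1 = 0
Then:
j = -1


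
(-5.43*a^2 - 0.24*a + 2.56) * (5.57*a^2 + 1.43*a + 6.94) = -30.2451*a^4 - 9.1017*a^3 - 23.7682*a^2 + 1.9952*a + 17.7664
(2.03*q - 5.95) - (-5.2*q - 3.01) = 7.23*q - 2.94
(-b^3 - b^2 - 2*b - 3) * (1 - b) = b^4 + b^2 + b - 3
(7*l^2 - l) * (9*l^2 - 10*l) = 63*l^4 - 79*l^3 + 10*l^2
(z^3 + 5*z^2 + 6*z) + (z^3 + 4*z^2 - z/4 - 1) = 2*z^3 + 9*z^2 + 23*z/4 - 1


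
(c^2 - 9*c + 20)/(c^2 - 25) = (c - 4)/(c + 5)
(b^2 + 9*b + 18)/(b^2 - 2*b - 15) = (b + 6)/(b - 5)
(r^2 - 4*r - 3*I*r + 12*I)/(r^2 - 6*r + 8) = (r - 3*I)/(r - 2)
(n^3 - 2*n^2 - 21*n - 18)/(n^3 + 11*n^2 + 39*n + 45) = (n^2 - 5*n - 6)/(n^2 + 8*n + 15)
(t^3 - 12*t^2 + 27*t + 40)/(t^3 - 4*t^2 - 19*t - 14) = (t^2 - 13*t + 40)/(t^2 - 5*t - 14)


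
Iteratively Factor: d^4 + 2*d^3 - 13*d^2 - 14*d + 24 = (d + 2)*(d^3 - 13*d + 12) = (d + 2)*(d + 4)*(d^2 - 4*d + 3) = (d - 1)*(d + 2)*(d + 4)*(d - 3)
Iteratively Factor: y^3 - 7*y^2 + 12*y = (y)*(y^2 - 7*y + 12) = y*(y - 4)*(y - 3)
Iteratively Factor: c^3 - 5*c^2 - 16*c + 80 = (c + 4)*(c^2 - 9*c + 20) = (c - 4)*(c + 4)*(c - 5)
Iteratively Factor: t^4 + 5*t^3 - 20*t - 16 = (t + 4)*(t^3 + t^2 - 4*t - 4) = (t + 2)*(t + 4)*(t^2 - t - 2) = (t + 1)*(t + 2)*(t + 4)*(t - 2)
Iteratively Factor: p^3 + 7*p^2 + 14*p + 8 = (p + 1)*(p^2 + 6*p + 8) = (p + 1)*(p + 4)*(p + 2)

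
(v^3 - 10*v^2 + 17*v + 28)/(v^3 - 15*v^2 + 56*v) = (v^2 - 3*v - 4)/(v*(v - 8))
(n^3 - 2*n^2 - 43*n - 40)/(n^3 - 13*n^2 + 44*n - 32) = (n^2 + 6*n + 5)/(n^2 - 5*n + 4)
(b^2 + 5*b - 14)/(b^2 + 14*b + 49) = (b - 2)/(b + 7)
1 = 1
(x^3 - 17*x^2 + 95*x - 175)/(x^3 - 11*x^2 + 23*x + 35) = (x - 5)/(x + 1)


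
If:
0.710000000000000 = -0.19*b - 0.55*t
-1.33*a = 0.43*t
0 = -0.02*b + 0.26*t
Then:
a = 0.08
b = -3.06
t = -0.24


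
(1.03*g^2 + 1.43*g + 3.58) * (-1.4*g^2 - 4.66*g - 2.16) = -1.442*g^4 - 6.8018*g^3 - 13.9006*g^2 - 19.7716*g - 7.7328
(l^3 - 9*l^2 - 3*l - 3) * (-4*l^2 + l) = -4*l^5 + 37*l^4 + 3*l^3 + 9*l^2 - 3*l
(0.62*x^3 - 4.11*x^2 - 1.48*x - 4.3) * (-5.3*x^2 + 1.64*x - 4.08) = -3.286*x^5 + 22.7998*x^4 - 1.426*x^3 + 37.1316*x^2 - 1.0136*x + 17.544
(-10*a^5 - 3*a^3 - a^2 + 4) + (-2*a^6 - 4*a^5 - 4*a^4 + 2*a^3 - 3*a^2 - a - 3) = -2*a^6 - 14*a^5 - 4*a^4 - a^3 - 4*a^2 - a + 1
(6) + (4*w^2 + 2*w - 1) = 4*w^2 + 2*w + 5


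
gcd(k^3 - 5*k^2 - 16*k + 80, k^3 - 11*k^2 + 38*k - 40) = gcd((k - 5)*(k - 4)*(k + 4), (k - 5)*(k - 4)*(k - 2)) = k^2 - 9*k + 20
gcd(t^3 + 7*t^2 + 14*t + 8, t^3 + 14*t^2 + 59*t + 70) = t + 2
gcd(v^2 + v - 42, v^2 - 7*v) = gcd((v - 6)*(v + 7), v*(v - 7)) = 1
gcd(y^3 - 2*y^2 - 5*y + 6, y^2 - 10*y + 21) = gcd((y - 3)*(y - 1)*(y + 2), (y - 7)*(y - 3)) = y - 3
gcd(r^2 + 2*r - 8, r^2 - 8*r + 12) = r - 2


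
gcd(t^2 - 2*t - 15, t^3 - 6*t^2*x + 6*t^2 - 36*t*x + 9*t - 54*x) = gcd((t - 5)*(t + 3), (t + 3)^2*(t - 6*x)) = t + 3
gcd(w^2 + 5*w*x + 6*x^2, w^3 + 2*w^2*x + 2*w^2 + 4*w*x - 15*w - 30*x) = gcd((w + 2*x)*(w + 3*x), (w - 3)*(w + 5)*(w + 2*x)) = w + 2*x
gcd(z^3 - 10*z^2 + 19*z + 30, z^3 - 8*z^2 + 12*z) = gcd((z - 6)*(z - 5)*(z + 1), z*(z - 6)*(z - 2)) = z - 6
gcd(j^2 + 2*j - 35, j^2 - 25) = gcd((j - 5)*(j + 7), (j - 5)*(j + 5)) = j - 5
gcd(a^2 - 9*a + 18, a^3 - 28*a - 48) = a - 6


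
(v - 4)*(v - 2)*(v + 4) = v^3 - 2*v^2 - 16*v + 32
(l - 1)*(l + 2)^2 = l^3 + 3*l^2 - 4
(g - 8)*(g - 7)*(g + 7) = g^3 - 8*g^2 - 49*g + 392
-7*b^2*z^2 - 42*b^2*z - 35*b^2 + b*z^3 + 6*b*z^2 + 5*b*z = (-7*b + z)*(z + 5)*(b*z + b)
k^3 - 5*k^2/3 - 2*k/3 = k*(k - 2)*(k + 1/3)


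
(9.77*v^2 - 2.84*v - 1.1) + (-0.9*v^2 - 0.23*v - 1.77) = 8.87*v^2 - 3.07*v - 2.87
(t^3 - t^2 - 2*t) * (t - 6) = t^4 - 7*t^3 + 4*t^2 + 12*t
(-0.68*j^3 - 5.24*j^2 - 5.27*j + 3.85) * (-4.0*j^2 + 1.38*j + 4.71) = 2.72*j^5 + 20.0216*j^4 + 10.646*j^3 - 47.353*j^2 - 19.5087*j + 18.1335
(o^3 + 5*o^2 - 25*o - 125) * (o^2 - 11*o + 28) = o^5 - 6*o^4 - 52*o^3 + 290*o^2 + 675*o - 3500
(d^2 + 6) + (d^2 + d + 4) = 2*d^2 + d + 10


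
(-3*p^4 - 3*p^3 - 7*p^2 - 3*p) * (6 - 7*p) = 21*p^5 + 3*p^4 + 31*p^3 - 21*p^2 - 18*p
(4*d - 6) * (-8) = 48 - 32*d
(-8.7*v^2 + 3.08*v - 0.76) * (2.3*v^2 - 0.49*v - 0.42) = -20.01*v^4 + 11.347*v^3 + 0.396799999999999*v^2 - 0.9212*v + 0.3192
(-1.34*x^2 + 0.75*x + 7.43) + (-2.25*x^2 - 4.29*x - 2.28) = -3.59*x^2 - 3.54*x + 5.15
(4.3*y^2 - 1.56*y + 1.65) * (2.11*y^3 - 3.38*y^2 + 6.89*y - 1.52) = 9.073*y^5 - 17.8256*y^4 + 38.3813*y^3 - 22.8614*y^2 + 13.7397*y - 2.508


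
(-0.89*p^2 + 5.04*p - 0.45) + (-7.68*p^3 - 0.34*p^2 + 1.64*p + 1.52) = -7.68*p^3 - 1.23*p^2 + 6.68*p + 1.07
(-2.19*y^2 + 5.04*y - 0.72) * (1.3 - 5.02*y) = 10.9938*y^3 - 28.1478*y^2 + 10.1664*y - 0.936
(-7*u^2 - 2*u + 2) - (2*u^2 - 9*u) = -9*u^2 + 7*u + 2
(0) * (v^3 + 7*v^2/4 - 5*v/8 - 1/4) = 0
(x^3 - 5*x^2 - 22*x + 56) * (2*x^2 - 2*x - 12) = 2*x^5 - 12*x^4 - 46*x^3 + 216*x^2 + 152*x - 672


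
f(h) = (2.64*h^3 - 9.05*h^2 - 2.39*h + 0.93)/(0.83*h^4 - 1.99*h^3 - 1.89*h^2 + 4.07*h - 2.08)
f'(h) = (7.92*h^2 - 18.1*h - 2.39)/(0.83*h^4 - 1.99*h^3 - 1.89*h^2 + 4.07*h - 2.08) + (-3.32*h^3 + 5.97*h^2 + 3.78*h - 4.07)*(2.64*h^3 - 9.05*h^2 - 2.39*h + 0.93)/(0.83*h^4 - 1.99*h^3 - 1.89*h^2 + 4.07*h - 2.08)^2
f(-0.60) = 0.31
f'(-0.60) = -2.19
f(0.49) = 2.90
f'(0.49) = 17.59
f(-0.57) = 0.25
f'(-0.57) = -2.10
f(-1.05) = 1.87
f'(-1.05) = -5.82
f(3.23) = -0.84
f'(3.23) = 3.86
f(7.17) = 0.35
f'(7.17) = -0.03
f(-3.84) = -1.10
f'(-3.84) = -0.40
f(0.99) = 7.47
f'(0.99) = -4.49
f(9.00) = 0.30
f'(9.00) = -0.03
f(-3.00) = -1.61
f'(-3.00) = -0.93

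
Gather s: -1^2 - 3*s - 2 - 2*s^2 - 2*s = -2*s^2 - 5*s - 3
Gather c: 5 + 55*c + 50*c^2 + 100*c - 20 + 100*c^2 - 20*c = 150*c^2 + 135*c - 15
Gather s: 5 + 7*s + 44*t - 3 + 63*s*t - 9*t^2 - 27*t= s*(63*t + 7) - 9*t^2 + 17*t + 2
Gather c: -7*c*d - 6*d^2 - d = -7*c*d - 6*d^2 - d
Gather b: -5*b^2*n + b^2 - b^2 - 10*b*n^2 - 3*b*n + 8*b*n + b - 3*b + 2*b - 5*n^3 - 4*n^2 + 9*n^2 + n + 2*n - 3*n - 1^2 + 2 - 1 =-5*b^2*n + b*(-10*n^2 + 5*n) - 5*n^3 + 5*n^2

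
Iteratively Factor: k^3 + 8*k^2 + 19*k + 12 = (k + 3)*(k^2 + 5*k + 4) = (k + 3)*(k + 4)*(k + 1)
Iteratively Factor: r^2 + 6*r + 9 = (r + 3)*(r + 3)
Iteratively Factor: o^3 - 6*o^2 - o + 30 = (o + 2)*(o^2 - 8*o + 15) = (o - 3)*(o + 2)*(o - 5)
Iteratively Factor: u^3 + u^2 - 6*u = (u - 2)*(u^2 + 3*u) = u*(u - 2)*(u + 3)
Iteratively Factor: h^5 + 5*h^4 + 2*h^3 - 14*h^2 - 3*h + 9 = (h - 1)*(h^4 + 6*h^3 + 8*h^2 - 6*h - 9) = (h - 1)*(h + 3)*(h^3 + 3*h^2 - h - 3) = (h - 1)^2*(h + 3)*(h^2 + 4*h + 3) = (h - 1)^2*(h + 3)^2*(h + 1)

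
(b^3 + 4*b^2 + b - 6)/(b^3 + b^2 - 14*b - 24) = (b - 1)/(b - 4)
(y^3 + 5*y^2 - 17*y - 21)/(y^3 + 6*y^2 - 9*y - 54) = (y^2 + 8*y + 7)/(y^2 + 9*y + 18)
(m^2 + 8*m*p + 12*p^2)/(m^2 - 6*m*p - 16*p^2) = (-m - 6*p)/(-m + 8*p)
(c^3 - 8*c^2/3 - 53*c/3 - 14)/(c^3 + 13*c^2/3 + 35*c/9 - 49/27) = 9*(c^2 - 5*c - 6)/(9*c^2 + 18*c - 7)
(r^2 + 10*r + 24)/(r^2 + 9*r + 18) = (r + 4)/(r + 3)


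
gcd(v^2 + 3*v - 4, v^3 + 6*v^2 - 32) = v + 4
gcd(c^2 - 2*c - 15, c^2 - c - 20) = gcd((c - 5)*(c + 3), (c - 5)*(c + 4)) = c - 5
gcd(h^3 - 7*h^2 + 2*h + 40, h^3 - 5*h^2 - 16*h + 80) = h^2 - 9*h + 20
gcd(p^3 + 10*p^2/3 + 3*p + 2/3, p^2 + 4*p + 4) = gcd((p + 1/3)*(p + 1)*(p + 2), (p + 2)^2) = p + 2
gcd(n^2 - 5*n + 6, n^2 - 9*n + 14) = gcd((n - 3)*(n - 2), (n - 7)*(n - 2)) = n - 2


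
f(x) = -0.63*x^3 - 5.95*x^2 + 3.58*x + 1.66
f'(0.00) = 3.58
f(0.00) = 1.66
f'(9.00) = -256.61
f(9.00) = -907.34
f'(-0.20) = 5.88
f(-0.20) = 0.71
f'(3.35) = -57.50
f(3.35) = -76.81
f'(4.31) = -82.82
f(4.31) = -143.88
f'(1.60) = -20.30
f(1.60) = -10.42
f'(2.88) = -46.37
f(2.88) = -52.43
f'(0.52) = -3.12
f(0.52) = 1.82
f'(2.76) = -43.66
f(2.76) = -47.03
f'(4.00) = -74.26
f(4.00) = -119.54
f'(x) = -1.89*x^2 - 11.9*x + 3.58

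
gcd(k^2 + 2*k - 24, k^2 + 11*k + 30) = k + 6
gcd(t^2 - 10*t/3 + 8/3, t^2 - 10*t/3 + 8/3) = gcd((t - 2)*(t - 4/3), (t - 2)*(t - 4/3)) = t^2 - 10*t/3 + 8/3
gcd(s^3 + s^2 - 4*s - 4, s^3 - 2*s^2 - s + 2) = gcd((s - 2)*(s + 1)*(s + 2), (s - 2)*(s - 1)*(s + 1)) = s^2 - s - 2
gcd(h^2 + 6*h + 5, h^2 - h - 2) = h + 1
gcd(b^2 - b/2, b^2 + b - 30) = 1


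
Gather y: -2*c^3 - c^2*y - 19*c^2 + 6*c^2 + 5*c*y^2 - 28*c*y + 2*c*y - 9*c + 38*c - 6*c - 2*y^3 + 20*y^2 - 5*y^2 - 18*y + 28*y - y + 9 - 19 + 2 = -2*c^3 - 13*c^2 + 23*c - 2*y^3 + y^2*(5*c + 15) + y*(-c^2 - 26*c + 9) - 8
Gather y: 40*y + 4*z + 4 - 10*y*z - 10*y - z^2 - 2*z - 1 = y*(30 - 10*z) - z^2 + 2*z + 3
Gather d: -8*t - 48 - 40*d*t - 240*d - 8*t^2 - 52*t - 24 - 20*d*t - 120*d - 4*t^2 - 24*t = d*(-60*t - 360) - 12*t^2 - 84*t - 72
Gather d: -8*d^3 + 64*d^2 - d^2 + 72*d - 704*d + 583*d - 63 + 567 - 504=-8*d^3 + 63*d^2 - 49*d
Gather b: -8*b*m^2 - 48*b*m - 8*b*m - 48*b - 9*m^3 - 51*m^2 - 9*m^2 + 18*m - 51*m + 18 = b*(-8*m^2 - 56*m - 48) - 9*m^3 - 60*m^2 - 33*m + 18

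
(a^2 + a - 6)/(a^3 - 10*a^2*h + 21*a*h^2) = (a^2 + a - 6)/(a*(a^2 - 10*a*h + 21*h^2))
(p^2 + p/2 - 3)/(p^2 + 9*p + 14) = (p - 3/2)/(p + 7)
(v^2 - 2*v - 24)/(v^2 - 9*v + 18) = (v + 4)/(v - 3)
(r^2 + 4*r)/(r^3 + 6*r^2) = (r + 4)/(r*(r + 6))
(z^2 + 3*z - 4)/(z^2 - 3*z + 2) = (z + 4)/(z - 2)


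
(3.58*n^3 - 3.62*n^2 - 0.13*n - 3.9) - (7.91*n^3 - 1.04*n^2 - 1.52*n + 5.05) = -4.33*n^3 - 2.58*n^2 + 1.39*n - 8.95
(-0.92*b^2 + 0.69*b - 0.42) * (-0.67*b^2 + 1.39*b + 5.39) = 0.6164*b^4 - 1.7411*b^3 - 3.7183*b^2 + 3.1353*b - 2.2638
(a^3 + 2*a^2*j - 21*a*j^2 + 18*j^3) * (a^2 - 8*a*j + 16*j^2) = a^5 - 6*a^4*j - 21*a^3*j^2 + 218*a^2*j^3 - 480*a*j^4 + 288*j^5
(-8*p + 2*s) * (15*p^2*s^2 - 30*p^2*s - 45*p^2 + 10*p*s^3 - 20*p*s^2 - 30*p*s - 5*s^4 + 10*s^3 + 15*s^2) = -120*p^3*s^2 + 240*p^3*s + 360*p^3 - 50*p^2*s^3 + 100*p^2*s^2 + 150*p^2*s + 60*p*s^4 - 120*p*s^3 - 180*p*s^2 - 10*s^5 + 20*s^4 + 30*s^3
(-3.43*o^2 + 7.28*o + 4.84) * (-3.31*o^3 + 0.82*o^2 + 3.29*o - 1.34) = 11.3533*o^5 - 26.9094*o^4 - 21.3355*o^3 + 32.5162*o^2 + 6.1684*o - 6.4856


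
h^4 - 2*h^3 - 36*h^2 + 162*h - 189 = (h - 3)^3*(h + 7)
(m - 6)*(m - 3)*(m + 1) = m^3 - 8*m^2 + 9*m + 18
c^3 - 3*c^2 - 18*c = c*(c - 6)*(c + 3)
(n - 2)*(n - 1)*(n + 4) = n^3 + n^2 - 10*n + 8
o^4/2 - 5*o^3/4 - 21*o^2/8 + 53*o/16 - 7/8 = (o/2 + 1)*(o - 7/2)*(o - 1/2)^2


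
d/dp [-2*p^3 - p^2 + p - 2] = -6*p^2 - 2*p + 1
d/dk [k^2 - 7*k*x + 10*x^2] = 2*k - 7*x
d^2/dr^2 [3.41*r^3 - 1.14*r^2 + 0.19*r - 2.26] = 20.46*r - 2.28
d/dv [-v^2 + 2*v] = 2 - 2*v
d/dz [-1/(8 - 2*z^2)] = -z/(z^2 - 4)^2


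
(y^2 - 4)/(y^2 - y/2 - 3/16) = 16*(4 - y^2)/(-16*y^2 + 8*y + 3)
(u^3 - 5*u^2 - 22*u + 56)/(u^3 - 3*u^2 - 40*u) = (-u^3 + 5*u^2 + 22*u - 56)/(u*(-u^2 + 3*u + 40))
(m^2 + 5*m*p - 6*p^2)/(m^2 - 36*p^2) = (-m + p)/(-m + 6*p)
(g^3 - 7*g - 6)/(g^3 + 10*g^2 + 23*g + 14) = (g - 3)/(g + 7)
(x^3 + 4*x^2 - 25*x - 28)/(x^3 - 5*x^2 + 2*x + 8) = (x + 7)/(x - 2)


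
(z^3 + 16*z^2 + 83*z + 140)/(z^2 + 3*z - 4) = (z^2 + 12*z + 35)/(z - 1)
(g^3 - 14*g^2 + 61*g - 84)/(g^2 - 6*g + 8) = (g^2 - 10*g + 21)/(g - 2)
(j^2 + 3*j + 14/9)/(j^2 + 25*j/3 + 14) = (j + 2/3)/(j + 6)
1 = 1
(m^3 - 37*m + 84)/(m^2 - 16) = (m^2 + 4*m - 21)/(m + 4)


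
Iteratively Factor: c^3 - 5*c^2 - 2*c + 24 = (c - 3)*(c^2 - 2*c - 8) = (c - 4)*(c - 3)*(c + 2)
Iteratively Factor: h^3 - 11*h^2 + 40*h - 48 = (h - 3)*(h^2 - 8*h + 16) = (h - 4)*(h - 3)*(h - 4)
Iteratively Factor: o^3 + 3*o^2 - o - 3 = (o - 1)*(o^2 + 4*o + 3) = (o - 1)*(o + 3)*(o + 1)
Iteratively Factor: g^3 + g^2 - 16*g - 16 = (g - 4)*(g^2 + 5*g + 4) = (g - 4)*(g + 1)*(g + 4)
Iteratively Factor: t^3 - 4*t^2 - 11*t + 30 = (t - 2)*(t^2 - 2*t - 15) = (t - 5)*(t - 2)*(t + 3)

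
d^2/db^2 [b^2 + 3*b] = 2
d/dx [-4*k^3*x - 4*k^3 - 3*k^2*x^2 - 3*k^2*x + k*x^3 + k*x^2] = k*(-4*k^2 - 6*k*x - 3*k + 3*x^2 + 2*x)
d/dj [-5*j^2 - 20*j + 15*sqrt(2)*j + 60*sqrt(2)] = -10*j - 20 + 15*sqrt(2)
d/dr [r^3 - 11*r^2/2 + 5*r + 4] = 3*r^2 - 11*r + 5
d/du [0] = 0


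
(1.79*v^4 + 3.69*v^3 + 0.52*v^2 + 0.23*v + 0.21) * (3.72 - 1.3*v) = -2.327*v^5 + 1.8618*v^4 + 13.0508*v^3 + 1.6354*v^2 + 0.5826*v + 0.7812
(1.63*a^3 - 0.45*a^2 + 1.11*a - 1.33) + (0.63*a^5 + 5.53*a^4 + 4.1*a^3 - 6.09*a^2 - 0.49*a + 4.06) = 0.63*a^5 + 5.53*a^4 + 5.73*a^3 - 6.54*a^2 + 0.62*a + 2.73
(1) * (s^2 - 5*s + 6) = s^2 - 5*s + 6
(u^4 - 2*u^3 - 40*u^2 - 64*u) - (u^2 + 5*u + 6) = u^4 - 2*u^3 - 41*u^2 - 69*u - 6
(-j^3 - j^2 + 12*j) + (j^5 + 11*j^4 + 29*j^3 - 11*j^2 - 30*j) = j^5 + 11*j^4 + 28*j^3 - 12*j^2 - 18*j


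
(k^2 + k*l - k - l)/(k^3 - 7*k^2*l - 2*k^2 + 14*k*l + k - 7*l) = (k + l)/(k^2 - 7*k*l - k + 7*l)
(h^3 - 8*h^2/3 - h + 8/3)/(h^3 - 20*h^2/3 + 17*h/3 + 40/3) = (h - 1)/(h - 5)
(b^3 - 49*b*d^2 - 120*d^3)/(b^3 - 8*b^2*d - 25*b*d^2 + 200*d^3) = (b + 3*d)/(b - 5*d)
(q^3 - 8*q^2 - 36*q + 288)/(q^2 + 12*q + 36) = (q^2 - 14*q + 48)/(q + 6)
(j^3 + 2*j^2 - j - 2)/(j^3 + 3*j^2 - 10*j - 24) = (j^2 - 1)/(j^2 + j - 12)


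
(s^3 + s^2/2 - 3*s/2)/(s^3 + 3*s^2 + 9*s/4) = 2*(s - 1)/(2*s + 3)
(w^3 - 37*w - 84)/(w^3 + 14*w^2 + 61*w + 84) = (w - 7)/(w + 7)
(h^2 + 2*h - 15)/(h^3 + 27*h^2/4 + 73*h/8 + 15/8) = 8*(h - 3)/(8*h^2 + 14*h + 3)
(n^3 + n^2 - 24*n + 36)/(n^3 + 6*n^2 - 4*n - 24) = (n - 3)/(n + 2)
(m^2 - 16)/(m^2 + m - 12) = (m - 4)/(m - 3)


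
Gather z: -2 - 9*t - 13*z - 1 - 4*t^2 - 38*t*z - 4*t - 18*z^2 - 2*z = -4*t^2 - 13*t - 18*z^2 + z*(-38*t - 15) - 3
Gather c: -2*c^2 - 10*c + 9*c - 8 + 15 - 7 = -2*c^2 - c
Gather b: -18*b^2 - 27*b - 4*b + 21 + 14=-18*b^2 - 31*b + 35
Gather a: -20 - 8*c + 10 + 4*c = -4*c - 10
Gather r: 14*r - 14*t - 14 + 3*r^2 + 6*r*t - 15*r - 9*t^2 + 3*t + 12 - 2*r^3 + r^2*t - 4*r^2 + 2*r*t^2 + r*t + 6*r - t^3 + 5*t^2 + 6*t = -2*r^3 + r^2*(t - 1) + r*(2*t^2 + 7*t + 5) - t^3 - 4*t^2 - 5*t - 2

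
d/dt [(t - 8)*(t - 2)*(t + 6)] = 3*t^2 - 8*t - 44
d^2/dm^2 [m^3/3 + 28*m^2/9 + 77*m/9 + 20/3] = 2*m + 56/9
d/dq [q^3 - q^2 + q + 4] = 3*q^2 - 2*q + 1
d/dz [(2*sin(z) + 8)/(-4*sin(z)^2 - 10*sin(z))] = 2*(cos(z) + 8/tan(z) + 10*cos(z)/sin(z)^2)/(2*sin(z) + 5)^2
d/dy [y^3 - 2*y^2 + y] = 3*y^2 - 4*y + 1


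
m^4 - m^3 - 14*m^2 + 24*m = m*(m - 3)*(m - 2)*(m + 4)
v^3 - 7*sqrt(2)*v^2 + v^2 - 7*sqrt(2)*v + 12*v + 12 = (v + 1)*(v - 6*sqrt(2))*(v - sqrt(2))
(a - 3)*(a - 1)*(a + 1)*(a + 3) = a^4 - 10*a^2 + 9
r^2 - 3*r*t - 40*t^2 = (r - 8*t)*(r + 5*t)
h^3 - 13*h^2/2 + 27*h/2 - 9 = (h - 3)*(h - 2)*(h - 3/2)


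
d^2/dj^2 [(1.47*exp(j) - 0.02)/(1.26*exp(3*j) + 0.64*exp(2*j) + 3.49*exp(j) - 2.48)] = (9.33508800000001*exp(6*j) + 3.270456*exp(5*j) - 25.432008*exp(4*j) + 56.222872*exp(3*j) + 13.302624*exp(2*j) + 12.352566*exp(j) + 8.867984)*exp(j)/(2.000376*exp(9*j) + 3.048192*exp(8*j) + 18.17046*exp(7*j) + 5.336416*exp(6*j) + 38.330058*exp(5*j) - 45.094944*exp(4*j) + 32.521093*exp(3*j) - 78.811176*exp(2*j) + 64.394688*exp(j) - 15.252992)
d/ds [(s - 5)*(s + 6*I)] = 2*s - 5 + 6*I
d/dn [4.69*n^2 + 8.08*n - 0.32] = 9.38*n + 8.08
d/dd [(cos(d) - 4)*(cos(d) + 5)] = -sin(d) - sin(2*d)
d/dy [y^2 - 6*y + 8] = 2*y - 6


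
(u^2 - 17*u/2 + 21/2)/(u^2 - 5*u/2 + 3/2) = (u - 7)/(u - 1)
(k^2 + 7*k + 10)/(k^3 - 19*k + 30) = (k + 2)/(k^2 - 5*k + 6)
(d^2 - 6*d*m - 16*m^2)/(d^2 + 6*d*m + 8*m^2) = (d - 8*m)/(d + 4*m)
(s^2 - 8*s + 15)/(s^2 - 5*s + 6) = (s - 5)/(s - 2)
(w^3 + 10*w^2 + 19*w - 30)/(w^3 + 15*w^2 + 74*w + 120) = (w - 1)/(w + 4)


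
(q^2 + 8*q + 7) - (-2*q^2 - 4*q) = 3*q^2 + 12*q + 7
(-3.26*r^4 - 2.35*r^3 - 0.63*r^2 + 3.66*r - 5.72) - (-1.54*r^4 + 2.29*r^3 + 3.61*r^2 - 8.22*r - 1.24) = -1.72*r^4 - 4.64*r^3 - 4.24*r^2 + 11.88*r - 4.48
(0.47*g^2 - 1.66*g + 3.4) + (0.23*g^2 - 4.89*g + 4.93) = 0.7*g^2 - 6.55*g + 8.33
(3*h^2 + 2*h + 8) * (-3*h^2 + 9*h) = -9*h^4 + 21*h^3 - 6*h^2 + 72*h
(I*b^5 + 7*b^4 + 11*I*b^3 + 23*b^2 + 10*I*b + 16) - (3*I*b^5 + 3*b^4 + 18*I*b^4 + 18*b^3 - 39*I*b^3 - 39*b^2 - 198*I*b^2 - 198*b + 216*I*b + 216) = -2*I*b^5 + 4*b^4 - 18*I*b^4 - 18*b^3 + 50*I*b^3 + 62*b^2 + 198*I*b^2 + 198*b - 206*I*b - 200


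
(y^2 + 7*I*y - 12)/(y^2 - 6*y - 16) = (-y^2 - 7*I*y + 12)/(-y^2 + 6*y + 16)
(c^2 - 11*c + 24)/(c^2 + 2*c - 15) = (c - 8)/(c + 5)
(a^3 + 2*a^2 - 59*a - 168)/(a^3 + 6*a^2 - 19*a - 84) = (a - 8)/(a - 4)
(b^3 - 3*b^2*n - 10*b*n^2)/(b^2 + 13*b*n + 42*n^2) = b*(b^2 - 3*b*n - 10*n^2)/(b^2 + 13*b*n + 42*n^2)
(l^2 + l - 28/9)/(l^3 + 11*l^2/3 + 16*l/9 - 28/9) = (3*l - 4)/(3*l^2 + 4*l - 4)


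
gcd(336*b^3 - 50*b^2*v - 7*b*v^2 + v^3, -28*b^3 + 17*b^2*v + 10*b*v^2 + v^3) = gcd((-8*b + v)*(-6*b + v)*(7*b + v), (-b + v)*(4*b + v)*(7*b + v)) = 7*b + v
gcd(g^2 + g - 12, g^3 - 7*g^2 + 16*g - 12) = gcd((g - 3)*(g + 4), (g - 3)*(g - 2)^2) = g - 3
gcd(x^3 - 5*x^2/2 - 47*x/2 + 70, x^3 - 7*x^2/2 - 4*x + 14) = x - 7/2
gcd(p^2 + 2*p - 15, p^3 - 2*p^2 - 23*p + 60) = p^2 + 2*p - 15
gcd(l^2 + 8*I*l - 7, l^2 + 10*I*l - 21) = l + 7*I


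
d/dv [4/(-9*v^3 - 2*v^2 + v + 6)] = 4*(27*v^2 + 4*v - 1)/(9*v^3 + 2*v^2 - v - 6)^2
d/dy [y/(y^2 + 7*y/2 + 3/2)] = 2*(3 - 2*y^2)/(4*y^4 + 28*y^3 + 61*y^2 + 42*y + 9)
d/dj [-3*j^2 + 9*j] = 9 - 6*j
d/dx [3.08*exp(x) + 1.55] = 3.08*exp(x)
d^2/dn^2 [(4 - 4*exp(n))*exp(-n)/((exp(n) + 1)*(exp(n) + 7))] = 4*(-4*exp(5*n) - 15*exp(4*n) + 52*exp(3*n) + 326*exp(2*n) + 168*exp(n) + 49)*exp(-n)/(exp(6*n) + 24*exp(5*n) + 213*exp(4*n) + 848*exp(3*n) + 1491*exp(2*n) + 1176*exp(n) + 343)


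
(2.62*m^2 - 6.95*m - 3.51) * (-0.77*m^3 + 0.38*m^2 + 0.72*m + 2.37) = -2.0174*m^5 + 6.3471*m^4 + 1.9481*m^3 - 0.128399999999999*m^2 - 18.9987*m - 8.3187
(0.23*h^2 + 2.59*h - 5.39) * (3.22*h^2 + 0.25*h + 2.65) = 0.7406*h^4 + 8.3973*h^3 - 16.0988*h^2 + 5.516*h - 14.2835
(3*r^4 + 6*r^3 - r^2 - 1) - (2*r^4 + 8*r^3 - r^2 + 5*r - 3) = r^4 - 2*r^3 - 5*r + 2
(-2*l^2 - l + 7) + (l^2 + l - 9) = -l^2 - 2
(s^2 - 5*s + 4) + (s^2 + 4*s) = 2*s^2 - s + 4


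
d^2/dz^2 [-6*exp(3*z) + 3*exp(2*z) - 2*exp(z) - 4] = (-54*exp(2*z) + 12*exp(z) - 2)*exp(z)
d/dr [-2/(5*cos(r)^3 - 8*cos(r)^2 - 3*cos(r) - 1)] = 2*(-15*cos(r)^2 + 16*cos(r) + 3)*sin(r)/(-5*cos(r)^3 + 8*cos(r)^2 + 3*cos(r) + 1)^2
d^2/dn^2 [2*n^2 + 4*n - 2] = 4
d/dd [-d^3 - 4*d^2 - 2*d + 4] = -3*d^2 - 8*d - 2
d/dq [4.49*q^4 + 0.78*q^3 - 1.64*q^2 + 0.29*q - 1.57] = 17.96*q^3 + 2.34*q^2 - 3.28*q + 0.29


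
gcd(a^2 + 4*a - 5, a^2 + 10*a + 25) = a + 5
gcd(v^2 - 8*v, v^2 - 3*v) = v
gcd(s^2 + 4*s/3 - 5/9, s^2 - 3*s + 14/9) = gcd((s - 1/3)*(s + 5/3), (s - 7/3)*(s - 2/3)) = 1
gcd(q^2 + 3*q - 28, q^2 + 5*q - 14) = q + 7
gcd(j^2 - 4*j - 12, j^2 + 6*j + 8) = j + 2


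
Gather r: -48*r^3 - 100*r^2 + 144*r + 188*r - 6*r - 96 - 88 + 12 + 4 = -48*r^3 - 100*r^2 + 326*r - 168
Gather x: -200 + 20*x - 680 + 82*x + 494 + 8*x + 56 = 110*x - 330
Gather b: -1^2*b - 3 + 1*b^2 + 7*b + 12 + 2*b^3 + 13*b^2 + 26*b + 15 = 2*b^3 + 14*b^2 + 32*b + 24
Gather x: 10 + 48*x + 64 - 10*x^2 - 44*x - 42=-10*x^2 + 4*x + 32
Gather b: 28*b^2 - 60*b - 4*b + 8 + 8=28*b^2 - 64*b + 16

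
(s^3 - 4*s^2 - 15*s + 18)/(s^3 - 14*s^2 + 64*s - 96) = (s^2 + 2*s - 3)/(s^2 - 8*s + 16)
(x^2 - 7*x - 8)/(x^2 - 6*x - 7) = (x - 8)/(x - 7)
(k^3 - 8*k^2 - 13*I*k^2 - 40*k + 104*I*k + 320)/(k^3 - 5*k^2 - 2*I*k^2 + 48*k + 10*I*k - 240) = (k^2 - k*(8 + 5*I) + 40*I)/(k^2 + k*(-5 + 6*I) - 30*I)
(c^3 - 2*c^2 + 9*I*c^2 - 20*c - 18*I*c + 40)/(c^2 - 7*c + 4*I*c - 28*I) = (c^2 + c*(-2 + 5*I) - 10*I)/(c - 7)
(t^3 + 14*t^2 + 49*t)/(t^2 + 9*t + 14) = t*(t + 7)/(t + 2)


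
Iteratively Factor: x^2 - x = (x - 1)*(x)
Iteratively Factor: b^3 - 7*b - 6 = (b + 1)*(b^2 - b - 6) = (b + 1)*(b + 2)*(b - 3)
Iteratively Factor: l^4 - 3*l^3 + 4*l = (l)*(l^3 - 3*l^2 + 4) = l*(l + 1)*(l^2 - 4*l + 4) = l*(l - 2)*(l + 1)*(l - 2)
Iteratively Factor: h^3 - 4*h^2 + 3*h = (h - 1)*(h^2 - 3*h) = (h - 3)*(h - 1)*(h)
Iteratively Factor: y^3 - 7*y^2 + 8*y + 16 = (y + 1)*(y^2 - 8*y + 16) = (y - 4)*(y + 1)*(y - 4)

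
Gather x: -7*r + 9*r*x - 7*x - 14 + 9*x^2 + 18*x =-7*r + 9*x^2 + x*(9*r + 11) - 14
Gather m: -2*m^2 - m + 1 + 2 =-2*m^2 - m + 3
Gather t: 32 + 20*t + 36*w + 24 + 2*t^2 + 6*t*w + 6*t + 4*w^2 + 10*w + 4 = 2*t^2 + t*(6*w + 26) + 4*w^2 + 46*w + 60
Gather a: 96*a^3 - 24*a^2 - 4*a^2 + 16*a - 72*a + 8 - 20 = 96*a^3 - 28*a^2 - 56*a - 12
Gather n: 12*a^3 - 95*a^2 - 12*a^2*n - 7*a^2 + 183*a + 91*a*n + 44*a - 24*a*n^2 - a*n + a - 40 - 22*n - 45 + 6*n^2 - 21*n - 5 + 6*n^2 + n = 12*a^3 - 102*a^2 + 228*a + n^2*(12 - 24*a) + n*(-12*a^2 + 90*a - 42) - 90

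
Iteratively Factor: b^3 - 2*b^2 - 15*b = (b - 5)*(b^2 + 3*b) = b*(b - 5)*(b + 3)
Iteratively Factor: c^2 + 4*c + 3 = (c + 1)*(c + 3)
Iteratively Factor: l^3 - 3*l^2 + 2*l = (l - 1)*(l^2 - 2*l) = (l - 2)*(l - 1)*(l)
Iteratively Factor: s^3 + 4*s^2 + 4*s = (s + 2)*(s^2 + 2*s) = (s + 2)^2*(s)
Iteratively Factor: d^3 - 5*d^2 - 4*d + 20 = (d + 2)*(d^2 - 7*d + 10) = (d - 2)*(d + 2)*(d - 5)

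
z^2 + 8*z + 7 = (z + 1)*(z + 7)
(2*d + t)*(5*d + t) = 10*d^2 + 7*d*t + t^2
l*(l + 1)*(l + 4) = l^3 + 5*l^2 + 4*l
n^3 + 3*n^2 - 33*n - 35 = (n - 5)*(n + 1)*(n + 7)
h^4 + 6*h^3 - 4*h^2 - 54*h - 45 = (h - 3)*(h + 1)*(h + 3)*(h + 5)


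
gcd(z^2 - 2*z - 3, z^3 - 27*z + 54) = z - 3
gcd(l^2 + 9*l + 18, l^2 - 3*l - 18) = l + 3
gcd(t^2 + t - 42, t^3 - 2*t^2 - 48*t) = 1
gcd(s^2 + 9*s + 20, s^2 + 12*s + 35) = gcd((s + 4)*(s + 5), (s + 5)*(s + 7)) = s + 5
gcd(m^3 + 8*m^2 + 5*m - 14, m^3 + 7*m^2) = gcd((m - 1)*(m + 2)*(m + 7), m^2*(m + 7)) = m + 7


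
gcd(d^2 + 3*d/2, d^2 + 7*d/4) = d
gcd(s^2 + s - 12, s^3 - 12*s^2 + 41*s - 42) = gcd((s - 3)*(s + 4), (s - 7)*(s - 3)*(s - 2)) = s - 3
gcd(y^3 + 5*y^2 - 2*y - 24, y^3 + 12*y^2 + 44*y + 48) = y + 4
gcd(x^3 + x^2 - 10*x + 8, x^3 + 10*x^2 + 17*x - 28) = x^2 + 3*x - 4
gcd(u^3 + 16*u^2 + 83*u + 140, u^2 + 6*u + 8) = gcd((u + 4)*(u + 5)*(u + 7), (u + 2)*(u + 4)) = u + 4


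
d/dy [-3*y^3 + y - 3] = 1 - 9*y^2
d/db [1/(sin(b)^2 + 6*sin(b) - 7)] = -2*(sin(b) + 3)*cos(b)/(sin(b)^2 + 6*sin(b) - 7)^2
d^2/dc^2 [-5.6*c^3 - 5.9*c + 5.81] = -33.6*c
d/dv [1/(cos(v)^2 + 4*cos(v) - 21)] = 2*(cos(v) + 2)*sin(v)/(cos(v)^2 + 4*cos(v) - 21)^2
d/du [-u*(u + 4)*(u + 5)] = -3*u^2 - 18*u - 20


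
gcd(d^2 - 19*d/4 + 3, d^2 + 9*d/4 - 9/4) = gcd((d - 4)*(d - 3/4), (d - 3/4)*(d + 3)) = d - 3/4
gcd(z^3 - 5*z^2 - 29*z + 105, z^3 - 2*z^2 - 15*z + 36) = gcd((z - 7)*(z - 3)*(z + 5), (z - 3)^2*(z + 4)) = z - 3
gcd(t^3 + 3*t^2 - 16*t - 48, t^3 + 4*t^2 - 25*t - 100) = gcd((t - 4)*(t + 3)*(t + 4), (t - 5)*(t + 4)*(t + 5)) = t + 4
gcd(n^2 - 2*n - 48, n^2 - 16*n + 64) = n - 8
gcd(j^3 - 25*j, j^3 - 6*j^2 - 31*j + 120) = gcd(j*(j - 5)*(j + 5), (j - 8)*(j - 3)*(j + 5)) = j + 5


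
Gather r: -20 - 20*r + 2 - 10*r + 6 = -30*r - 12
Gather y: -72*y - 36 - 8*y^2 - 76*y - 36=-8*y^2 - 148*y - 72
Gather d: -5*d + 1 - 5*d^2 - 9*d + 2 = -5*d^2 - 14*d + 3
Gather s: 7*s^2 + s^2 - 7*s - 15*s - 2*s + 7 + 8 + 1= 8*s^2 - 24*s + 16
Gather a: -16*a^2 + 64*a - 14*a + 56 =-16*a^2 + 50*a + 56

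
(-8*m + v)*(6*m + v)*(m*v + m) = -48*m^3*v - 48*m^3 - 2*m^2*v^2 - 2*m^2*v + m*v^3 + m*v^2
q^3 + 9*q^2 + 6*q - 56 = (q - 2)*(q + 4)*(q + 7)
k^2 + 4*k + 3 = (k + 1)*(k + 3)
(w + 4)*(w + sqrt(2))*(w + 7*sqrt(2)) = w^3 + 4*w^2 + 8*sqrt(2)*w^2 + 14*w + 32*sqrt(2)*w + 56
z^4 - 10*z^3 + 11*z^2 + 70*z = z*(z - 7)*(z - 5)*(z + 2)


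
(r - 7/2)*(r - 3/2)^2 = r^3 - 13*r^2/2 + 51*r/4 - 63/8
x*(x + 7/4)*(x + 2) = x^3 + 15*x^2/4 + 7*x/2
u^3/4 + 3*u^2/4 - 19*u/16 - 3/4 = (u/4 + 1)*(u - 3/2)*(u + 1/2)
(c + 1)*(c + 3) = c^2 + 4*c + 3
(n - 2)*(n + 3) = n^2 + n - 6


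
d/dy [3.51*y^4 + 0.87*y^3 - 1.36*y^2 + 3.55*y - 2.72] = 14.04*y^3 + 2.61*y^2 - 2.72*y + 3.55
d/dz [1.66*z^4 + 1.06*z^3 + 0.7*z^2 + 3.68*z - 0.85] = 6.64*z^3 + 3.18*z^2 + 1.4*z + 3.68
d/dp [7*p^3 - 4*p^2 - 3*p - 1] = 21*p^2 - 8*p - 3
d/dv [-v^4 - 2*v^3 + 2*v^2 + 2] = 2*v*(-2*v^2 - 3*v + 2)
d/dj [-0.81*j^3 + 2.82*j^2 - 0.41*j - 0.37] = -2.43*j^2 + 5.64*j - 0.41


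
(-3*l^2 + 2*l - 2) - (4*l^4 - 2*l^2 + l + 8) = -4*l^4 - l^2 + l - 10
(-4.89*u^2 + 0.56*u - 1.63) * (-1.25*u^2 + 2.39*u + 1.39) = 6.1125*u^4 - 12.3871*u^3 - 3.4212*u^2 - 3.1173*u - 2.2657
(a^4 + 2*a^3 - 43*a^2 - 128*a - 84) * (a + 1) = a^5 + 3*a^4 - 41*a^3 - 171*a^2 - 212*a - 84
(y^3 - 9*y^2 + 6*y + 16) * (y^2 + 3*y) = y^5 - 6*y^4 - 21*y^3 + 34*y^2 + 48*y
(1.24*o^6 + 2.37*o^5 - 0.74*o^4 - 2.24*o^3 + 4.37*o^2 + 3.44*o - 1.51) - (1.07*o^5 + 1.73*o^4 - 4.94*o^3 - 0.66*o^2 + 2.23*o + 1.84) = 1.24*o^6 + 1.3*o^5 - 2.47*o^4 + 2.7*o^3 + 5.03*o^2 + 1.21*o - 3.35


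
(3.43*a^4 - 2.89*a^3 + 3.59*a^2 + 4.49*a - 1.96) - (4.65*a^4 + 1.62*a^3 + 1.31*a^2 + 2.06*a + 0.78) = -1.22*a^4 - 4.51*a^3 + 2.28*a^2 + 2.43*a - 2.74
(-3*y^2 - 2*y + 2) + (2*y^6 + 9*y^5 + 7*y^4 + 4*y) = 2*y^6 + 9*y^5 + 7*y^4 - 3*y^2 + 2*y + 2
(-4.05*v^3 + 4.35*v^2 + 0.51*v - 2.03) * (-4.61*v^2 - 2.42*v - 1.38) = 18.6705*v^5 - 10.2525*v^4 - 7.2891*v^3 + 2.1211*v^2 + 4.2088*v + 2.8014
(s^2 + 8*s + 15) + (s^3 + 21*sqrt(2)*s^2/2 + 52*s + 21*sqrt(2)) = s^3 + s^2 + 21*sqrt(2)*s^2/2 + 60*s + 15 + 21*sqrt(2)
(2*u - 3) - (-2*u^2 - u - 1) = 2*u^2 + 3*u - 2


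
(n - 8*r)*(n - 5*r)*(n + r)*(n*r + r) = n^4*r - 12*n^3*r^2 + n^3*r + 27*n^2*r^3 - 12*n^2*r^2 + 40*n*r^4 + 27*n*r^3 + 40*r^4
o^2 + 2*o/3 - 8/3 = (o - 4/3)*(o + 2)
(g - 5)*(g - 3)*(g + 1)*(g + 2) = g^4 - 5*g^3 - 7*g^2 + 29*g + 30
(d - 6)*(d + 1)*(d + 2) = d^3 - 3*d^2 - 16*d - 12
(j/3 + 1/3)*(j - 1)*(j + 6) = j^3/3 + 2*j^2 - j/3 - 2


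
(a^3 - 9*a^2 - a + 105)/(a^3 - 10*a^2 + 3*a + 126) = (a - 5)/(a - 6)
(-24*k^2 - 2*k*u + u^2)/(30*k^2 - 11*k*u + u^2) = (4*k + u)/(-5*k + u)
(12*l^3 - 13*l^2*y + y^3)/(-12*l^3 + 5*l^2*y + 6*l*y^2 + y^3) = (-3*l + y)/(3*l + y)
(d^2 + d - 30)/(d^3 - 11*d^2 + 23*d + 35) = (d + 6)/(d^2 - 6*d - 7)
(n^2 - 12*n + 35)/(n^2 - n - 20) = (n - 7)/(n + 4)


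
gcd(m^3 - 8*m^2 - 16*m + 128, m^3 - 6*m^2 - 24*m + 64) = m^2 - 4*m - 32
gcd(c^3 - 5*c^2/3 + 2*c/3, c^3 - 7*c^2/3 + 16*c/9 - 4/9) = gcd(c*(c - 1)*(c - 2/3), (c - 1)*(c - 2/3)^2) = c^2 - 5*c/3 + 2/3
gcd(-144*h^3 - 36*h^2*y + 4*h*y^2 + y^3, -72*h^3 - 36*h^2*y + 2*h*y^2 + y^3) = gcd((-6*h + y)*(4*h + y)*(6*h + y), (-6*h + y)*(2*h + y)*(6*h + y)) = -36*h^2 + y^2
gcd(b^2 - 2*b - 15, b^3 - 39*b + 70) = b - 5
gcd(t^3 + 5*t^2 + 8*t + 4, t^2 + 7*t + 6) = t + 1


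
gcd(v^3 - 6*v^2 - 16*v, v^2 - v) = v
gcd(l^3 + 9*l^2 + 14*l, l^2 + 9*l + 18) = 1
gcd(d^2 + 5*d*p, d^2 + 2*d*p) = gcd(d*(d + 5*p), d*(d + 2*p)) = d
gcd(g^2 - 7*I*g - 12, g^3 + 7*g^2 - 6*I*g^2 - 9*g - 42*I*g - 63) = g - 3*I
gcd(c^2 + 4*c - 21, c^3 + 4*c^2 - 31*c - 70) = c + 7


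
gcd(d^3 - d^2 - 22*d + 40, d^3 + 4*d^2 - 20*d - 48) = d - 4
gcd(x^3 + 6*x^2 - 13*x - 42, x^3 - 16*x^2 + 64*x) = 1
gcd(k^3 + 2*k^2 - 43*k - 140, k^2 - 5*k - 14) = k - 7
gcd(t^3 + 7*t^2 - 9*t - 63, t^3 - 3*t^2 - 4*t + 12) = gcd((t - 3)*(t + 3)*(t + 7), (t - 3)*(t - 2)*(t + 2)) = t - 3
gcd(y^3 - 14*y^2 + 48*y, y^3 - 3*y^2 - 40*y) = y^2 - 8*y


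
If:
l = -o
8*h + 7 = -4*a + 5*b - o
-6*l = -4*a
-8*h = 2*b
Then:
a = -3*o/2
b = 1 - 5*o/7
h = 5*o/28 - 1/4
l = -o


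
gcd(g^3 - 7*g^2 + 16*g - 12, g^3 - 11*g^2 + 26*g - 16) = g - 2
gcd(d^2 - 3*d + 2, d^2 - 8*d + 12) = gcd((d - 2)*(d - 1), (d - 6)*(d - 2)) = d - 2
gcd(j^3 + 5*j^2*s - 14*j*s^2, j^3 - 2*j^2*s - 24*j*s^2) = j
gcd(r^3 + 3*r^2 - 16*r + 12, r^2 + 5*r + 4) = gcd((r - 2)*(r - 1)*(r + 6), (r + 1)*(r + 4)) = 1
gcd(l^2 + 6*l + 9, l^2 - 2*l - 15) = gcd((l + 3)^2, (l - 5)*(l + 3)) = l + 3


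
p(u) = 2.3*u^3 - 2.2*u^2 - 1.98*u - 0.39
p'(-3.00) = 73.32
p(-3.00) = -76.35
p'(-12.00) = 1044.42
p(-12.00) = -4267.83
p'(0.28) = -2.67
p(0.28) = -1.07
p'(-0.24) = -0.53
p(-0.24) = -0.07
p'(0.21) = -2.60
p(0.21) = -0.88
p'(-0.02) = -1.89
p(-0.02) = -0.35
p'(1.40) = 5.38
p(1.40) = -1.16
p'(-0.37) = 0.59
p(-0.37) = -0.08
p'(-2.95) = 71.05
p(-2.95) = -72.74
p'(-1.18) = 12.82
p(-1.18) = -4.90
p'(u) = 6.9*u^2 - 4.4*u - 1.98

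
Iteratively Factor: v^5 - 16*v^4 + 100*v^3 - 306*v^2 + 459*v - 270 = (v - 3)*(v^4 - 13*v^3 + 61*v^2 - 123*v + 90) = (v - 3)*(v - 2)*(v^3 - 11*v^2 + 39*v - 45) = (v - 3)^2*(v - 2)*(v^2 - 8*v + 15) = (v - 5)*(v - 3)^2*(v - 2)*(v - 3)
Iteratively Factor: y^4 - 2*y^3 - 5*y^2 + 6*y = (y + 2)*(y^3 - 4*y^2 + 3*y) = (y - 3)*(y + 2)*(y^2 - y) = y*(y - 3)*(y + 2)*(y - 1)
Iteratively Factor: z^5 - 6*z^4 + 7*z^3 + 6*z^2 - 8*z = (z - 4)*(z^4 - 2*z^3 - z^2 + 2*z) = (z - 4)*(z - 2)*(z^3 - z) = z*(z - 4)*(z - 2)*(z^2 - 1) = z*(z - 4)*(z - 2)*(z - 1)*(z + 1)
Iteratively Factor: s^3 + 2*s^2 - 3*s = (s)*(s^2 + 2*s - 3) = s*(s - 1)*(s + 3)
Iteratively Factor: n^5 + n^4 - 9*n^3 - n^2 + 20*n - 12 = (n - 1)*(n^4 + 2*n^3 - 7*n^2 - 8*n + 12) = (n - 1)*(n + 3)*(n^3 - n^2 - 4*n + 4) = (n - 2)*(n - 1)*(n + 3)*(n^2 + n - 2) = (n - 2)*(n - 1)^2*(n + 3)*(n + 2)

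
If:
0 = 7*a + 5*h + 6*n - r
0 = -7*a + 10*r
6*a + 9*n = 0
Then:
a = 10*r/7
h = -23*r/35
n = -20*r/21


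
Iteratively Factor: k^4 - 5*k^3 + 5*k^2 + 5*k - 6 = (k - 3)*(k^3 - 2*k^2 - k + 2) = (k - 3)*(k - 2)*(k^2 - 1) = (k - 3)*(k - 2)*(k + 1)*(k - 1)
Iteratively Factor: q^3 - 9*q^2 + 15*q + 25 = (q + 1)*(q^2 - 10*q + 25) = (q - 5)*(q + 1)*(q - 5)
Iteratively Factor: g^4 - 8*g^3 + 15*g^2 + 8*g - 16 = (g - 4)*(g^3 - 4*g^2 - g + 4) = (g - 4)*(g - 1)*(g^2 - 3*g - 4) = (g - 4)*(g - 1)*(g + 1)*(g - 4)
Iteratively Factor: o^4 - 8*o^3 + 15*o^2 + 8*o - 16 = (o - 4)*(o^3 - 4*o^2 - o + 4) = (o - 4)^2*(o^2 - 1) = (o - 4)^2*(o - 1)*(o + 1)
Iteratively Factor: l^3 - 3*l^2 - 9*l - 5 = (l - 5)*(l^2 + 2*l + 1) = (l - 5)*(l + 1)*(l + 1)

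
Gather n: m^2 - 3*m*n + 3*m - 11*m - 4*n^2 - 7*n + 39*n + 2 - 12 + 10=m^2 - 8*m - 4*n^2 + n*(32 - 3*m)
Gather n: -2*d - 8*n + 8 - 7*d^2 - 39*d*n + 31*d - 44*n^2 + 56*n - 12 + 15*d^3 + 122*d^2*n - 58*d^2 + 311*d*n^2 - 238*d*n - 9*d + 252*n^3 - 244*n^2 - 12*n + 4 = 15*d^3 - 65*d^2 + 20*d + 252*n^3 + n^2*(311*d - 288) + n*(122*d^2 - 277*d + 36)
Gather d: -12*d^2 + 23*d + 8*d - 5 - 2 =-12*d^2 + 31*d - 7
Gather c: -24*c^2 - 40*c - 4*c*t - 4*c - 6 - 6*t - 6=-24*c^2 + c*(-4*t - 44) - 6*t - 12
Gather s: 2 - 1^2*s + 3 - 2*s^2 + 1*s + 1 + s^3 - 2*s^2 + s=s^3 - 4*s^2 + s + 6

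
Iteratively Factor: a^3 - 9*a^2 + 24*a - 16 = (a - 4)*(a^2 - 5*a + 4) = (a - 4)*(a - 1)*(a - 4)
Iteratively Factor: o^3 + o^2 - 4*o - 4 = (o - 2)*(o^2 + 3*o + 2) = (o - 2)*(o + 1)*(o + 2)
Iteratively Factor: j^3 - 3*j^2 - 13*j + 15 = (j - 5)*(j^2 + 2*j - 3) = (j - 5)*(j + 3)*(j - 1)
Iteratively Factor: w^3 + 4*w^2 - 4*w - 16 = (w + 4)*(w^2 - 4) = (w + 2)*(w + 4)*(w - 2)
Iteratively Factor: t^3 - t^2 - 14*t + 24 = (t + 4)*(t^2 - 5*t + 6) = (t - 2)*(t + 4)*(t - 3)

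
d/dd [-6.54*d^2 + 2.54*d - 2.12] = 2.54 - 13.08*d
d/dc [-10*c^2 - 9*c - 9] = -20*c - 9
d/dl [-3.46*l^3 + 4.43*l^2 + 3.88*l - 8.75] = -10.38*l^2 + 8.86*l + 3.88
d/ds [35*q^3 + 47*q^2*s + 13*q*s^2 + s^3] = 47*q^2 + 26*q*s + 3*s^2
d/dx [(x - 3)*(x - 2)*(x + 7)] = 3*x^2 + 4*x - 29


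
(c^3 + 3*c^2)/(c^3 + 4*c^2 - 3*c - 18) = c^2/(c^2 + c - 6)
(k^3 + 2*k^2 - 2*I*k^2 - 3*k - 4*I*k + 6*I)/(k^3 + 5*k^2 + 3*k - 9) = (k - 2*I)/(k + 3)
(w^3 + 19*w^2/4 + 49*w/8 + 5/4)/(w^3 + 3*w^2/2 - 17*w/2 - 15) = (w + 1/4)/(w - 3)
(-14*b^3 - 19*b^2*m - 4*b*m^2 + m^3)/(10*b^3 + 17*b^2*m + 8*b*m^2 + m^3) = (-7*b + m)/(5*b + m)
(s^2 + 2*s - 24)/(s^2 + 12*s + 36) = (s - 4)/(s + 6)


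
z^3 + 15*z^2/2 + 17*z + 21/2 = (z + 1)*(z + 3)*(z + 7/2)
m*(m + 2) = m^2 + 2*m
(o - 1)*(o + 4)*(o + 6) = o^3 + 9*o^2 + 14*o - 24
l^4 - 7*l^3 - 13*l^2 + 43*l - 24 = (l - 8)*(l - 1)^2*(l + 3)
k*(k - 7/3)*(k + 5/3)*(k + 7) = k^4 + 19*k^3/3 - 77*k^2/9 - 245*k/9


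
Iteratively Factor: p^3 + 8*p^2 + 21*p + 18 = (p + 2)*(p^2 + 6*p + 9) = (p + 2)*(p + 3)*(p + 3)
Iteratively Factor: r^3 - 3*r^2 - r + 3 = (r - 3)*(r^2 - 1) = (r - 3)*(r + 1)*(r - 1)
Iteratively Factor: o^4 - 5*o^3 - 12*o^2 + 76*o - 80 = (o - 5)*(o^3 - 12*o + 16) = (o - 5)*(o - 2)*(o^2 + 2*o - 8) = (o - 5)*(o - 2)*(o + 4)*(o - 2)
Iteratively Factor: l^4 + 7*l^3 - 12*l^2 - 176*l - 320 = (l - 5)*(l^3 + 12*l^2 + 48*l + 64) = (l - 5)*(l + 4)*(l^2 + 8*l + 16) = (l - 5)*(l + 4)^2*(l + 4)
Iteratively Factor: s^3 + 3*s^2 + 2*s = (s)*(s^2 + 3*s + 2) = s*(s + 1)*(s + 2)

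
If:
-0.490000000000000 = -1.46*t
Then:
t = 0.34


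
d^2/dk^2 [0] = 0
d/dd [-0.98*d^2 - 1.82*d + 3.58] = -1.96*d - 1.82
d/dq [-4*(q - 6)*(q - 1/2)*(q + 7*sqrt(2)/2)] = -12*q^2 - 28*sqrt(2)*q + 52*q - 12 + 91*sqrt(2)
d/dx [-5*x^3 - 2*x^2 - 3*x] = -15*x^2 - 4*x - 3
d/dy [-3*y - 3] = -3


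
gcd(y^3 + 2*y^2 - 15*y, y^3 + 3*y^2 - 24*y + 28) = 1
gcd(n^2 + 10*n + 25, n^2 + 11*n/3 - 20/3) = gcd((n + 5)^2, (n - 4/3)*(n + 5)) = n + 5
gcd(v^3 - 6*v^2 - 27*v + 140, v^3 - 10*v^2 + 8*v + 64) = v - 4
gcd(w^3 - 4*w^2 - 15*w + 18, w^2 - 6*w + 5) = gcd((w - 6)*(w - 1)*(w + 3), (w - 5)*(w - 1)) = w - 1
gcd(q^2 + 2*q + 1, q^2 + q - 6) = 1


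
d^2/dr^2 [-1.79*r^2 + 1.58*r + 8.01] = -3.58000000000000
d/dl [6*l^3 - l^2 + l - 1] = 18*l^2 - 2*l + 1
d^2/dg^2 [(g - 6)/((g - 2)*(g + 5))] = 2*(g^3 - 18*g^2 - 24*g - 84)/(g^6 + 9*g^5 - 3*g^4 - 153*g^3 + 30*g^2 + 900*g - 1000)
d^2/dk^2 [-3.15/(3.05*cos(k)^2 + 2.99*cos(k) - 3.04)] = (117.2115*(1 - cos(k)^2)^2 + 86.1792749999999*cos(k)^3 + 203.594265*cos(k)^2 - 143.72631*cos(k) - 231.94773)/(3.05*cos(k)^2 + 2.99*cos(k) - 3.04)^3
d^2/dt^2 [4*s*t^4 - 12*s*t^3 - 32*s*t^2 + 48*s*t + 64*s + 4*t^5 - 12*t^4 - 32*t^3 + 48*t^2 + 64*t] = 48*s*t^2 - 72*s*t - 64*s + 80*t^3 - 144*t^2 - 192*t + 96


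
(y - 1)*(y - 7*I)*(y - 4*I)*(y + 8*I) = y^4 - y^3 - 3*I*y^3 + 60*y^2 + 3*I*y^2 - 60*y - 224*I*y + 224*I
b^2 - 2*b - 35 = (b - 7)*(b + 5)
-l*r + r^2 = r*(-l + r)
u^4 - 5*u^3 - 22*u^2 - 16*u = u*(u - 8)*(u + 1)*(u + 2)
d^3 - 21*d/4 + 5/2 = (d - 2)*(d - 1/2)*(d + 5/2)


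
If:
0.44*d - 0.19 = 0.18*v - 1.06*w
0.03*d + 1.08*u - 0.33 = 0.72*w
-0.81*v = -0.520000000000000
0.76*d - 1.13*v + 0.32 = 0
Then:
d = 0.53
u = 0.34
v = 0.64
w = 0.07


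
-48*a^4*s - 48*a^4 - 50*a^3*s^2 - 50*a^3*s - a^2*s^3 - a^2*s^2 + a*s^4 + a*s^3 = (-8*a + s)*(a + s)*(6*a + s)*(a*s + a)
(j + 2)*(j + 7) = j^2 + 9*j + 14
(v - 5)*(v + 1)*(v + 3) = v^3 - v^2 - 17*v - 15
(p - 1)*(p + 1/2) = p^2 - p/2 - 1/2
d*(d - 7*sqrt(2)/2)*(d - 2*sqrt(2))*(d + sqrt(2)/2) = d^4 - 5*sqrt(2)*d^3 + 17*d^2/2 + 7*sqrt(2)*d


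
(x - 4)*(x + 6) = x^2 + 2*x - 24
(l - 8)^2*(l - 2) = l^3 - 18*l^2 + 96*l - 128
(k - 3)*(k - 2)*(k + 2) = k^3 - 3*k^2 - 4*k + 12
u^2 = u^2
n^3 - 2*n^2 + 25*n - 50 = (n - 2)*(n - 5*I)*(n + 5*I)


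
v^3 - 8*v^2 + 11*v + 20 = (v - 5)*(v - 4)*(v + 1)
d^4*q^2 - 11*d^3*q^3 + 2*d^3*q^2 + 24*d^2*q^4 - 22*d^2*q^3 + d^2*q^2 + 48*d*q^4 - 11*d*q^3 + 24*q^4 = (d - 8*q)*(d - 3*q)*(d*q + q)^2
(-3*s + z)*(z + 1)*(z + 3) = -3*s*z^2 - 12*s*z - 9*s + z^3 + 4*z^2 + 3*z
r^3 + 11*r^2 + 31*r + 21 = (r + 1)*(r + 3)*(r + 7)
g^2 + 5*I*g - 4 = (g + I)*(g + 4*I)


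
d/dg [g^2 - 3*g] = 2*g - 3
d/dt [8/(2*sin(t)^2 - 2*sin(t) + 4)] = 4*(1 - 2*sin(t))*cos(t)/(sin(t)^2 - sin(t) + 2)^2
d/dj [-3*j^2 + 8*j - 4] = 8 - 6*j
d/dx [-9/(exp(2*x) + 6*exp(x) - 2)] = 18*(exp(x) + 3)*exp(x)/(exp(2*x) + 6*exp(x) - 2)^2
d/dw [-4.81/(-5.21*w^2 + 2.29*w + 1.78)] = (11.0149 - 50.1202*w)/(-5.21*w^2 + 2.29*w + 1.78)^2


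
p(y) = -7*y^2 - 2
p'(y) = -14*y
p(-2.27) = -38.07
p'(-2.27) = 31.78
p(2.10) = -32.87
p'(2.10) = -29.40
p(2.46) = -44.36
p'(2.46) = -34.44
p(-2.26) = -37.75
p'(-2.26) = 31.64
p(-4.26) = -129.03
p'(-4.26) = 59.64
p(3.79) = -102.55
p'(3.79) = -53.06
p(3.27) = -76.85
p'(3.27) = -45.78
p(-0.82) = -6.71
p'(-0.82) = 11.48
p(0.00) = -2.00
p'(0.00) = 0.00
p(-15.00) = -1577.00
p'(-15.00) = 210.00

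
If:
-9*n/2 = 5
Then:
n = -10/9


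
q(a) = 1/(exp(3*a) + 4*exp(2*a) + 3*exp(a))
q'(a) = (-3*exp(3*a) - 8*exp(2*a) - 3*exp(a))/(exp(3*a) + 4*exp(2*a) + 3*exp(a))^2 = (-3*exp(2*a) - 8*exp(a) - 3)*exp(-a)/(exp(2*a) + 4*exp(a) + 3)^2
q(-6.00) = 134.03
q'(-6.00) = -134.48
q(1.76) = 0.00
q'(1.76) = -0.01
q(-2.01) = 2.10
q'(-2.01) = -2.44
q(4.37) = 0.00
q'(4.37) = -0.00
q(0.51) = 0.05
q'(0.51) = -0.10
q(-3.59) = 11.65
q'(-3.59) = -12.07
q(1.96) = 0.00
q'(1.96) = -0.00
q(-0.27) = 0.20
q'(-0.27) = -0.32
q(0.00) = 0.12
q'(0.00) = -0.22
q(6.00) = 0.00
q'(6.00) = 0.00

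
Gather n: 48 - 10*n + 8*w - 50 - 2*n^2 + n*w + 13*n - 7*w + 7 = -2*n^2 + n*(w + 3) + w + 5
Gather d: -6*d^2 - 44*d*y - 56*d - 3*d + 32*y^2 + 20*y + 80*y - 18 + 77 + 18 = -6*d^2 + d*(-44*y - 59) + 32*y^2 + 100*y + 77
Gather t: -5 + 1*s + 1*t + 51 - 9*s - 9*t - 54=-8*s - 8*t - 8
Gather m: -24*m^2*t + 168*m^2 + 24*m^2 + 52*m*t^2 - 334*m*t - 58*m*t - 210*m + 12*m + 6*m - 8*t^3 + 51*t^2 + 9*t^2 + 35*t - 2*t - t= m^2*(192 - 24*t) + m*(52*t^2 - 392*t - 192) - 8*t^3 + 60*t^2 + 32*t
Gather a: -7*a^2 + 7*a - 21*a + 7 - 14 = -7*a^2 - 14*a - 7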